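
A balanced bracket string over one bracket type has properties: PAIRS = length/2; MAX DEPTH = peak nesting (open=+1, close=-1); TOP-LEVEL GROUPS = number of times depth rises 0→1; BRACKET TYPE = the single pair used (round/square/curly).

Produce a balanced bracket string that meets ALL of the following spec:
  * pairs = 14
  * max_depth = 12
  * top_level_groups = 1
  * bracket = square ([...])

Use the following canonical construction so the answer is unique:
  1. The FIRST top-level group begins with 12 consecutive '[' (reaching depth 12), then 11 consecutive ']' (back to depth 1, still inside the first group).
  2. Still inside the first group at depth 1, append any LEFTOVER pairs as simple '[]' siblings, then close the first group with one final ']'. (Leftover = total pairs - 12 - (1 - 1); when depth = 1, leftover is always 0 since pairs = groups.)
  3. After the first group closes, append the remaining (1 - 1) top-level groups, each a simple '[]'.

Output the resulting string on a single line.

Spec: pairs=14 depth=12 groups=1
Leftover pairs = 14 - 12 - (1-1) = 2
First group: deep chain of depth 12 + 2 sibling pairs
Remaining 0 groups: simple '[]' each

Answer: [[[[[[[[[[[[]]]]]]]]]]][][]]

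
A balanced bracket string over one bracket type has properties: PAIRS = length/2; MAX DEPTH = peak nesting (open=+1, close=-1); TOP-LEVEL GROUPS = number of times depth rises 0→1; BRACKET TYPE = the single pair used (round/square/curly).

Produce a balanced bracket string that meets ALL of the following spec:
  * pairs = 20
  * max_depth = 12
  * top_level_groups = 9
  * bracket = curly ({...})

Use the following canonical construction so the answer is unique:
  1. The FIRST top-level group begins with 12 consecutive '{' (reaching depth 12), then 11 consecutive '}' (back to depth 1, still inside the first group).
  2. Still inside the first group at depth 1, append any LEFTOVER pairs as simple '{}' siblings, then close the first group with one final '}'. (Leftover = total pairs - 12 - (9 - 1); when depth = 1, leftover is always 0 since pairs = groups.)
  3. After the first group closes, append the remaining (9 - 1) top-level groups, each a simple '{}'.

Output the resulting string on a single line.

Spec: pairs=20 depth=12 groups=9
Leftover pairs = 20 - 12 - (9-1) = 0
First group: deep chain of depth 12 + 0 sibling pairs
Remaining 8 groups: simple '{}' each

Answer: {{{{{{{{{{{{}}}}}}}}}}}}{}{}{}{}{}{}{}{}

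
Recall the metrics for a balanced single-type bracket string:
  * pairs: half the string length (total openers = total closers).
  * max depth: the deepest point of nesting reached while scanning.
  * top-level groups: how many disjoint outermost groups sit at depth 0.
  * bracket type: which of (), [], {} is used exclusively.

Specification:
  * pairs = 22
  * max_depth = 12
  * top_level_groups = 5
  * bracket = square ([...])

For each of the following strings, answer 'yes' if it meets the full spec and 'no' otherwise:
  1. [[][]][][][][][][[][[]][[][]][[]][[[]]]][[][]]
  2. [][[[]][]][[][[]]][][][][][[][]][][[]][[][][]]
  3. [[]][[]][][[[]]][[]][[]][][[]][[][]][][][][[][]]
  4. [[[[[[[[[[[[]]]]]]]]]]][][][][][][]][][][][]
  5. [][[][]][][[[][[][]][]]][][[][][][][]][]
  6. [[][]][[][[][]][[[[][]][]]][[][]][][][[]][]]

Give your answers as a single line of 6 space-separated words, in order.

Answer: no no no yes no no

Derivation:
String 1 '[[][]][][][][][][[][[]][[][]][[]][[[]]]][[][]]': depth seq [1 2 1 2 1 0 1 0 1 0 1 0 1 0 1 0 1 2 1 2 3 2 1 2 3 2 3 2 1 2 3 2 1 2 3 4 3 2 1 0 1 2 1 2 1 0]
  -> pairs=23 depth=4 groups=8 -> no
String 2 '[][[[]][]][[][[]]][][][][][[][]][][[]][[][][]]': depth seq [1 0 1 2 3 2 1 2 1 0 1 2 1 2 3 2 1 0 1 0 1 0 1 0 1 0 1 2 1 2 1 0 1 0 1 2 1 0 1 2 1 2 1 2 1 0]
  -> pairs=23 depth=3 groups=11 -> no
String 3 '[[]][[]][][[[]]][[]][[]][][[]][[][]][][][][[][]]': depth seq [1 2 1 0 1 2 1 0 1 0 1 2 3 2 1 0 1 2 1 0 1 2 1 0 1 0 1 2 1 0 1 2 1 2 1 0 1 0 1 0 1 0 1 2 1 2 1 0]
  -> pairs=24 depth=3 groups=13 -> no
String 4 '[[[[[[[[[[[[]]]]]]]]]]][][][][][][]][][][][]': depth seq [1 2 3 4 5 6 7 8 9 10 11 12 11 10 9 8 7 6 5 4 3 2 1 2 1 2 1 2 1 2 1 2 1 2 1 0 1 0 1 0 1 0 1 0]
  -> pairs=22 depth=12 groups=5 -> yes
String 5 '[][[][]][][[[][[][]][]]][][[][][][][]][]': depth seq [1 0 1 2 1 2 1 0 1 0 1 2 3 2 3 4 3 4 3 2 3 2 1 0 1 0 1 2 1 2 1 2 1 2 1 2 1 0 1 0]
  -> pairs=20 depth=4 groups=7 -> no
String 6 '[[][]][[][[][]][[[[][]][]]][[][]][][][[]][]]': depth seq [1 2 1 2 1 0 1 2 1 2 3 2 3 2 1 2 3 4 5 4 5 4 3 4 3 2 1 2 3 2 3 2 1 2 1 2 1 2 3 2 1 2 1 0]
  -> pairs=22 depth=5 groups=2 -> no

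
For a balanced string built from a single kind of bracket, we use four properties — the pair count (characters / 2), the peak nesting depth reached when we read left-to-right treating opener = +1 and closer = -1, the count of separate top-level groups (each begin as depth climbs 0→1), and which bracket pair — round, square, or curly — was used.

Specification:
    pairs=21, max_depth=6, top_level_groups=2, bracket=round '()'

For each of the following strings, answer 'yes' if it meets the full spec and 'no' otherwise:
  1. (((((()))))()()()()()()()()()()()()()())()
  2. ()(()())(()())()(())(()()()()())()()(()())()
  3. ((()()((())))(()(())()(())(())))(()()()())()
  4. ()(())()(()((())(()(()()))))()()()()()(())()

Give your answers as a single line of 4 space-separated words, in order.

Answer: yes no no no

Derivation:
String 1 '(((((()))))()()()()()()()()()()()()()())()': depth seq [1 2 3 4 5 6 5 4 3 2 1 2 1 2 1 2 1 2 1 2 1 2 1 2 1 2 1 2 1 2 1 2 1 2 1 2 1 2 1 0 1 0]
  -> pairs=21 depth=6 groups=2 -> yes
String 2 '()(()())(()())()(())(()()()()())()()(()())()': depth seq [1 0 1 2 1 2 1 0 1 2 1 2 1 0 1 0 1 2 1 0 1 2 1 2 1 2 1 2 1 2 1 0 1 0 1 0 1 2 1 2 1 0 1 0]
  -> pairs=22 depth=2 groups=10 -> no
String 3 '((()()((())))(()(())()(())(())))(()()()())()': depth seq [1 2 3 2 3 2 3 4 5 4 3 2 1 2 3 2 3 4 3 2 3 2 3 4 3 2 3 4 3 2 1 0 1 2 1 2 1 2 1 2 1 0 1 0]
  -> pairs=22 depth=5 groups=3 -> no
String 4 '()(())()(()((())(()(()()))))()()()()()(())()': depth seq [1 0 1 2 1 0 1 0 1 2 1 2 3 4 3 2 3 4 3 4 5 4 5 4 3 2 1 0 1 0 1 0 1 0 1 0 1 0 1 2 1 0 1 0]
  -> pairs=22 depth=5 groups=11 -> no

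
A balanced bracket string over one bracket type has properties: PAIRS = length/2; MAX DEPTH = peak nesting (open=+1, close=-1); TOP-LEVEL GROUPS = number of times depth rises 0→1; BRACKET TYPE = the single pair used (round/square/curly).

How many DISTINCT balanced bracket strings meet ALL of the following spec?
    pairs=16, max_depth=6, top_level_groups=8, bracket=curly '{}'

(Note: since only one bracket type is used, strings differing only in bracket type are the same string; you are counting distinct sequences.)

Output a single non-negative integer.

Answer: 8640

Derivation:
Spec: pairs=16 depth=6 groups=8
Count(depth <= 6) = 243493
Count(depth <= 5) = 234853
Count(depth == 6) = 243493 - 234853 = 8640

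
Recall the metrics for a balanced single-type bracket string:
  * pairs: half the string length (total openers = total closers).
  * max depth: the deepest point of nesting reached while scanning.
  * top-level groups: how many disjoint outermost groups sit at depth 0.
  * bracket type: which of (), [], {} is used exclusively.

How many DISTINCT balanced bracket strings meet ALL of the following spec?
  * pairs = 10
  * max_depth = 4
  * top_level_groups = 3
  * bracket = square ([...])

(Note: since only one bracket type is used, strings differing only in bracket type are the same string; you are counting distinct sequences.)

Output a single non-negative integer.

Answer: 1416

Derivation:
Spec: pairs=10 depth=4 groups=3
Count(depth <= 4) = 2424
Count(depth <= 3) = 1008
Count(depth == 4) = 2424 - 1008 = 1416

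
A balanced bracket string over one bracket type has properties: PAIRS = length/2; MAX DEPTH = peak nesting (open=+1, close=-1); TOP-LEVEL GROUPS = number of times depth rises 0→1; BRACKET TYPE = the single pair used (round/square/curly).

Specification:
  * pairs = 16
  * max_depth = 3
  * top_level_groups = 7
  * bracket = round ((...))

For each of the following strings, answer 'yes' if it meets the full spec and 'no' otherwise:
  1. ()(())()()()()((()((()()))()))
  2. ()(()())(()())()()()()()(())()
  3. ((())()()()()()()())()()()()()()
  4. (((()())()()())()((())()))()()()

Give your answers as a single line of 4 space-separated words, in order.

String 1 '()(())()()()()((()((()()))()))': depth seq [1 0 1 2 1 0 1 0 1 0 1 0 1 0 1 2 3 2 3 4 5 4 5 4 3 2 3 2 1 0]
  -> pairs=15 depth=5 groups=7 -> no
String 2 '()(()())(()())()()()()()(())()': depth seq [1 0 1 2 1 2 1 0 1 2 1 2 1 0 1 0 1 0 1 0 1 0 1 0 1 2 1 0 1 0]
  -> pairs=15 depth=2 groups=10 -> no
String 3 '((())()()()()()()())()()()()()()': depth seq [1 2 3 2 1 2 1 2 1 2 1 2 1 2 1 2 1 2 1 0 1 0 1 0 1 0 1 0 1 0 1 0]
  -> pairs=16 depth=3 groups=7 -> yes
String 4 '(((()())()()())()((())()))()()()': depth seq [1 2 3 4 3 4 3 2 3 2 3 2 3 2 1 2 1 2 3 4 3 2 3 2 1 0 1 0 1 0 1 0]
  -> pairs=16 depth=4 groups=4 -> no

Answer: no no yes no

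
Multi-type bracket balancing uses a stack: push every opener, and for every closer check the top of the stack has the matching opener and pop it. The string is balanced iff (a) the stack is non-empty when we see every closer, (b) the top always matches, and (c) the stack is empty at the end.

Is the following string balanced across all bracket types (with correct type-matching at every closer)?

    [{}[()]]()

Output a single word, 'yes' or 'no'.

pos 0: push '['; stack = [
pos 1: push '{'; stack = [{
pos 2: '}' matches '{'; pop; stack = [
pos 3: push '['; stack = [[
pos 4: push '('; stack = [[(
pos 5: ')' matches '('; pop; stack = [[
pos 6: ']' matches '['; pop; stack = [
pos 7: ']' matches '['; pop; stack = (empty)
pos 8: push '('; stack = (
pos 9: ')' matches '('; pop; stack = (empty)
end: stack empty → VALID
Verdict: properly nested → yes

Answer: yes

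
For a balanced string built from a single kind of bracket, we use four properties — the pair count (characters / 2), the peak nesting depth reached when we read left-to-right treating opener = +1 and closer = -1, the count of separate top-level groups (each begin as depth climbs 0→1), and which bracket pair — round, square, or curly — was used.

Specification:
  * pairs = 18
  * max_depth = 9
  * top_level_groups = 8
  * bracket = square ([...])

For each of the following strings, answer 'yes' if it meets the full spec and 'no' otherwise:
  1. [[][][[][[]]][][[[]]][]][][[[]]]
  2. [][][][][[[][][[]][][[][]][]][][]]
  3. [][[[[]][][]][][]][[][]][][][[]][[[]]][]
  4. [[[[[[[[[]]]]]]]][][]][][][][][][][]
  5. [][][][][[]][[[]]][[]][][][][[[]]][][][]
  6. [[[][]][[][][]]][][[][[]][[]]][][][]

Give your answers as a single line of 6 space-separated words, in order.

Answer: no no no yes no no

Derivation:
String 1 '[[][][[][[]]][][[[]]][]][][[[]]]': depth seq [1 2 1 2 1 2 3 2 3 4 3 2 1 2 1 2 3 4 3 2 1 2 1 0 1 0 1 2 3 2 1 0]
  -> pairs=16 depth=4 groups=3 -> no
String 2 '[][][][][[[][][[]][][[][]][]][][]]': depth seq [1 0 1 0 1 0 1 0 1 2 3 2 3 2 3 4 3 2 3 2 3 4 3 4 3 2 3 2 1 2 1 2 1 0]
  -> pairs=17 depth=4 groups=5 -> no
String 3 '[][[[[]][][]][][]][[][]][][][[]][[[]]][]': depth seq [1 0 1 2 3 4 3 2 3 2 3 2 1 2 1 2 1 0 1 2 1 2 1 0 1 0 1 0 1 2 1 0 1 2 3 2 1 0 1 0]
  -> pairs=20 depth=4 groups=8 -> no
String 4 '[[[[[[[[[]]]]]]]][][]][][][][][][][]': depth seq [1 2 3 4 5 6 7 8 9 8 7 6 5 4 3 2 1 2 1 2 1 0 1 0 1 0 1 0 1 0 1 0 1 0 1 0]
  -> pairs=18 depth=9 groups=8 -> yes
String 5 '[][][][][[]][[[]]][[]][][][][[[]]][][][]': depth seq [1 0 1 0 1 0 1 0 1 2 1 0 1 2 3 2 1 0 1 2 1 0 1 0 1 0 1 0 1 2 3 2 1 0 1 0 1 0 1 0]
  -> pairs=20 depth=3 groups=14 -> no
String 6 '[[[][]][[][][]]][][[][[]][[]]][][][]': depth seq [1 2 3 2 3 2 1 2 3 2 3 2 3 2 1 0 1 0 1 2 1 2 3 2 1 2 3 2 1 0 1 0 1 0 1 0]
  -> pairs=18 depth=3 groups=6 -> no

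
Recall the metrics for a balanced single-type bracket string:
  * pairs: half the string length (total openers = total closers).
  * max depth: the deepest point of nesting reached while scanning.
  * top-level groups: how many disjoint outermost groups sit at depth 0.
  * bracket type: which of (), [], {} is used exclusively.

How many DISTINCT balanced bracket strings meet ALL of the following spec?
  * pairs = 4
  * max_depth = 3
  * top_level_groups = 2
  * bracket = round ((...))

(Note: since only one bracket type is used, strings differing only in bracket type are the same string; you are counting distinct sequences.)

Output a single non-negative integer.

Spec: pairs=4 depth=3 groups=2
Count(depth <= 3) = 5
Count(depth <= 2) = 3
Count(depth == 3) = 5 - 3 = 2

Answer: 2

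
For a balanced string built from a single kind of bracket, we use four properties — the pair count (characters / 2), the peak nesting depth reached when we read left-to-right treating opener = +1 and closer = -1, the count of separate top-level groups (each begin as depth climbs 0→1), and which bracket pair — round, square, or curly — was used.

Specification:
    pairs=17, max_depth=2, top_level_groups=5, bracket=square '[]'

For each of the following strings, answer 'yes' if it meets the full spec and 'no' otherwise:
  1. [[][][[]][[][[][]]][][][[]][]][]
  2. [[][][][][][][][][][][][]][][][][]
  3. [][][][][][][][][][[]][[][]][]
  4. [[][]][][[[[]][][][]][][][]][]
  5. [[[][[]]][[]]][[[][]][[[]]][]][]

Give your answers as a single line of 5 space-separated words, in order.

String 1 '[[][][[]][[][[][]]][][][[]][]][]': depth seq [1 2 1 2 1 2 3 2 1 2 3 2 3 4 3 4 3 2 1 2 1 2 1 2 3 2 1 2 1 0 1 0]
  -> pairs=16 depth=4 groups=2 -> no
String 2 '[[][][][][][][][][][][][]][][][][]': depth seq [1 2 1 2 1 2 1 2 1 2 1 2 1 2 1 2 1 2 1 2 1 2 1 2 1 0 1 0 1 0 1 0 1 0]
  -> pairs=17 depth=2 groups=5 -> yes
String 3 '[][][][][][][][][][[]][[][]][]': depth seq [1 0 1 0 1 0 1 0 1 0 1 0 1 0 1 0 1 0 1 2 1 0 1 2 1 2 1 0 1 0]
  -> pairs=15 depth=2 groups=12 -> no
String 4 '[[][]][][[[[]][][][]][][][]][]': depth seq [1 2 1 2 1 0 1 0 1 2 3 4 3 2 3 2 3 2 3 2 1 2 1 2 1 2 1 0 1 0]
  -> pairs=15 depth=4 groups=4 -> no
String 5 '[[[][[]]][[]]][[[][]][[[]]][]][]': depth seq [1 2 3 2 3 4 3 2 1 2 3 2 1 0 1 2 3 2 3 2 1 2 3 4 3 2 1 2 1 0 1 0]
  -> pairs=16 depth=4 groups=3 -> no

Answer: no yes no no no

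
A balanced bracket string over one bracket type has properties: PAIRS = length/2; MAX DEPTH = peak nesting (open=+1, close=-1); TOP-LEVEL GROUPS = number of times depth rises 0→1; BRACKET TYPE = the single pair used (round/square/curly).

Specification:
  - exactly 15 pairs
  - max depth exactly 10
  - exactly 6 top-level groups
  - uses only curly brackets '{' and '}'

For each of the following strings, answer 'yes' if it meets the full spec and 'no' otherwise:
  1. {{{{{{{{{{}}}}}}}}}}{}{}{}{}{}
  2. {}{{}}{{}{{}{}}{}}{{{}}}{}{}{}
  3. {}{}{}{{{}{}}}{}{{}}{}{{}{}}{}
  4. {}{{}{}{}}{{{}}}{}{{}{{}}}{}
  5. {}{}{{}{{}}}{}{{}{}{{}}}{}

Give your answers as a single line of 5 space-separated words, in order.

String 1 '{{{{{{{{{{}}}}}}}}}}{}{}{}{}{}': depth seq [1 2 3 4 5 6 7 8 9 10 9 8 7 6 5 4 3 2 1 0 1 0 1 0 1 0 1 0 1 0]
  -> pairs=15 depth=10 groups=6 -> yes
String 2 '{}{{}}{{}{{}{}}{}}{{{}}}{}{}{}': depth seq [1 0 1 2 1 0 1 2 1 2 3 2 3 2 1 2 1 0 1 2 3 2 1 0 1 0 1 0 1 0]
  -> pairs=15 depth=3 groups=7 -> no
String 3 '{}{}{}{{{}{}}}{}{{}}{}{{}{}}{}': depth seq [1 0 1 0 1 0 1 2 3 2 3 2 1 0 1 0 1 2 1 0 1 0 1 2 1 2 1 0 1 0]
  -> pairs=15 depth=3 groups=9 -> no
String 4 '{}{{}{}{}}{{{}}}{}{{}{{}}}{}': depth seq [1 0 1 2 1 2 1 2 1 0 1 2 3 2 1 0 1 0 1 2 1 2 3 2 1 0 1 0]
  -> pairs=14 depth=3 groups=6 -> no
String 5 '{}{}{{}{{}}}{}{{}{}{{}}}{}': depth seq [1 0 1 0 1 2 1 2 3 2 1 0 1 0 1 2 1 2 1 2 3 2 1 0 1 0]
  -> pairs=13 depth=3 groups=6 -> no

Answer: yes no no no no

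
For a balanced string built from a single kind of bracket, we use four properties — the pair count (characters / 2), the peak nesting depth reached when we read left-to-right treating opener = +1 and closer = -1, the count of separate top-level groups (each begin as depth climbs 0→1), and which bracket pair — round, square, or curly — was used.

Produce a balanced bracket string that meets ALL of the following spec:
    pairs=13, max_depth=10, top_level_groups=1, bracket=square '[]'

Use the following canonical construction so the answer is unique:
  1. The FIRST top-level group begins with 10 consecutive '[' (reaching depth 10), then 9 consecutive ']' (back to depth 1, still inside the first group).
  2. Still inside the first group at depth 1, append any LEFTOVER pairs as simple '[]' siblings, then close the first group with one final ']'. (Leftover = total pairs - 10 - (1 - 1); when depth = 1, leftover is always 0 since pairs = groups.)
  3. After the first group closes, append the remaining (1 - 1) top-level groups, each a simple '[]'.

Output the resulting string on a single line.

Spec: pairs=13 depth=10 groups=1
Leftover pairs = 13 - 10 - (1-1) = 3
First group: deep chain of depth 10 + 3 sibling pairs
Remaining 0 groups: simple '[]' each

Answer: [[[[[[[[[[]]]]]]]]][][][]]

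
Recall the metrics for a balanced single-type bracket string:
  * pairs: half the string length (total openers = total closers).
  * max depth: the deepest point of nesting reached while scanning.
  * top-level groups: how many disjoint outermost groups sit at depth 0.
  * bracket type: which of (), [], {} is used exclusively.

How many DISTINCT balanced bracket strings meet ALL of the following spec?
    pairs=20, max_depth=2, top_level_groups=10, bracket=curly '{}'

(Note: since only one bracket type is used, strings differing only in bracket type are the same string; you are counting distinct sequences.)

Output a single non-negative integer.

Spec: pairs=20 depth=2 groups=10
Count(depth <= 2) = 92378
Count(depth <= 1) = 0
Count(depth == 2) = 92378 - 0 = 92378

Answer: 92378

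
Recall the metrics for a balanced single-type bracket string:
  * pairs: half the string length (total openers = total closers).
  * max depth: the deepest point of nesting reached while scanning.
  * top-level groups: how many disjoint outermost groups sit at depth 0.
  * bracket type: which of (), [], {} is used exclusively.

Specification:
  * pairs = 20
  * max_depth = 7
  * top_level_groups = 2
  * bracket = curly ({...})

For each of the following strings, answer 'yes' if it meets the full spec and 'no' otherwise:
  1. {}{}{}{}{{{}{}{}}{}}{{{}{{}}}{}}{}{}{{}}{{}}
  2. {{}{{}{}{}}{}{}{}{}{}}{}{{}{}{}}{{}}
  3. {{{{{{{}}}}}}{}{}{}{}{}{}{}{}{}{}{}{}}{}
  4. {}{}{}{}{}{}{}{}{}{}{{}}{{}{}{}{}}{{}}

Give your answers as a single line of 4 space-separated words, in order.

String 1 '{}{}{}{}{{{}{}{}}{}}{{{}{{}}}{}}{}{}{{}}{{}}': depth seq [1 0 1 0 1 0 1 0 1 2 3 2 3 2 3 2 1 2 1 0 1 2 3 2 3 4 3 2 1 2 1 0 1 0 1 0 1 2 1 0 1 2 1 0]
  -> pairs=22 depth=4 groups=10 -> no
String 2 '{{}{{}{}{}}{}{}{}{}{}}{}{{}{}{}}{{}}': depth seq [1 2 1 2 3 2 3 2 3 2 1 2 1 2 1 2 1 2 1 2 1 0 1 0 1 2 1 2 1 2 1 0 1 2 1 0]
  -> pairs=18 depth=3 groups=4 -> no
String 3 '{{{{{{{}}}}}}{}{}{}{}{}{}{}{}{}{}{}{}}{}': depth seq [1 2 3 4 5 6 7 6 5 4 3 2 1 2 1 2 1 2 1 2 1 2 1 2 1 2 1 2 1 2 1 2 1 2 1 2 1 0 1 0]
  -> pairs=20 depth=7 groups=2 -> yes
String 4 '{}{}{}{}{}{}{}{}{}{}{{}}{{}{}{}{}}{{}}': depth seq [1 0 1 0 1 0 1 0 1 0 1 0 1 0 1 0 1 0 1 0 1 2 1 0 1 2 1 2 1 2 1 2 1 0 1 2 1 0]
  -> pairs=19 depth=2 groups=13 -> no

Answer: no no yes no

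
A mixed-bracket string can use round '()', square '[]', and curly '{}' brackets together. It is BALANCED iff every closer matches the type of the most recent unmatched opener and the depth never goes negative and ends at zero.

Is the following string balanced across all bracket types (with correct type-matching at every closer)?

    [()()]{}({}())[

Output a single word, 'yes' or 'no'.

pos 0: push '['; stack = [
pos 1: push '('; stack = [(
pos 2: ')' matches '('; pop; stack = [
pos 3: push '('; stack = [(
pos 4: ')' matches '('; pop; stack = [
pos 5: ']' matches '['; pop; stack = (empty)
pos 6: push '{'; stack = {
pos 7: '}' matches '{'; pop; stack = (empty)
pos 8: push '('; stack = (
pos 9: push '{'; stack = ({
pos 10: '}' matches '{'; pop; stack = (
pos 11: push '('; stack = ((
pos 12: ')' matches '('; pop; stack = (
pos 13: ')' matches '('; pop; stack = (empty)
pos 14: push '['; stack = [
end: stack still non-empty ([) → INVALID
Verdict: unclosed openers at end: [ → no

Answer: no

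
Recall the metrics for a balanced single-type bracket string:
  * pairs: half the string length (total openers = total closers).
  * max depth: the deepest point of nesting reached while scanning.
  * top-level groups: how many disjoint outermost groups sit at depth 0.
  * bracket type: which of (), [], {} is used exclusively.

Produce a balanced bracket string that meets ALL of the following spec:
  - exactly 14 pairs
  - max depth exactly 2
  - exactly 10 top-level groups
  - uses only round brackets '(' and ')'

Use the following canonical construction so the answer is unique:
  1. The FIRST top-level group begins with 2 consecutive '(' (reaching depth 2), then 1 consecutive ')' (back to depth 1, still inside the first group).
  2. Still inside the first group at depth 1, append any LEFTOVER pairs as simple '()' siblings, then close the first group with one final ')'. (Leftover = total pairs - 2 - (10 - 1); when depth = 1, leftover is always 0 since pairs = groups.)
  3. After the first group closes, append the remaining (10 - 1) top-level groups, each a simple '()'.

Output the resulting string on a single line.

Answer: (()()()())()()()()()()()()()

Derivation:
Spec: pairs=14 depth=2 groups=10
Leftover pairs = 14 - 2 - (10-1) = 3
First group: deep chain of depth 2 + 3 sibling pairs
Remaining 9 groups: simple '()' each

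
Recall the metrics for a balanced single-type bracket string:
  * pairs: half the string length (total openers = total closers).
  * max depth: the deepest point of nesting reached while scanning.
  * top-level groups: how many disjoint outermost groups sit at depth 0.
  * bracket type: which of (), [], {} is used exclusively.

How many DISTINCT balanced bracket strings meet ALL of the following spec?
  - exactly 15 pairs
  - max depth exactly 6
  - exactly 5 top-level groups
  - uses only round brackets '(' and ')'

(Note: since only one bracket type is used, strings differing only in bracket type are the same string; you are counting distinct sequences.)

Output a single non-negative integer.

Spec: pairs=15 depth=6 groups=5
Count(depth <= 6) = 619482
Count(depth <= 5) = 537382
Count(depth == 6) = 619482 - 537382 = 82100

Answer: 82100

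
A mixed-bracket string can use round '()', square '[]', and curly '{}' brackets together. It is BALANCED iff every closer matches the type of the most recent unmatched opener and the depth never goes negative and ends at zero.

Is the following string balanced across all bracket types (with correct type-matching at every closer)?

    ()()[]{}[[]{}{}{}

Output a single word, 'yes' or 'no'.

Answer: no

Derivation:
pos 0: push '('; stack = (
pos 1: ')' matches '('; pop; stack = (empty)
pos 2: push '('; stack = (
pos 3: ')' matches '('; pop; stack = (empty)
pos 4: push '['; stack = [
pos 5: ']' matches '['; pop; stack = (empty)
pos 6: push '{'; stack = {
pos 7: '}' matches '{'; pop; stack = (empty)
pos 8: push '['; stack = [
pos 9: push '['; stack = [[
pos 10: ']' matches '['; pop; stack = [
pos 11: push '{'; stack = [{
pos 12: '}' matches '{'; pop; stack = [
pos 13: push '{'; stack = [{
pos 14: '}' matches '{'; pop; stack = [
pos 15: push '{'; stack = [{
pos 16: '}' matches '{'; pop; stack = [
end: stack still non-empty ([) → INVALID
Verdict: unclosed openers at end: [ → no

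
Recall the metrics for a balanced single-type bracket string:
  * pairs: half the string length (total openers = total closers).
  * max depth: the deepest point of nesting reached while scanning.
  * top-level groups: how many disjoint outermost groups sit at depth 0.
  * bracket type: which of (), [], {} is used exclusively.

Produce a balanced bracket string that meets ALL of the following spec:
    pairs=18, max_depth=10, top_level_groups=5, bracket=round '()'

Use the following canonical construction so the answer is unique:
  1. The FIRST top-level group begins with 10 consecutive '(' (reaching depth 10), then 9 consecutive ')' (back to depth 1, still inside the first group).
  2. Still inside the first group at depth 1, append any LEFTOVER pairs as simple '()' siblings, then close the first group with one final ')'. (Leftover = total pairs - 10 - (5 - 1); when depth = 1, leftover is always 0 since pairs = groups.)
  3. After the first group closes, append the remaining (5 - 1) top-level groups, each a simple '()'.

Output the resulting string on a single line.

Answer: (((((((((()))))))))()()()())()()()()

Derivation:
Spec: pairs=18 depth=10 groups=5
Leftover pairs = 18 - 10 - (5-1) = 4
First group: deep chain of depth 10 + 4 sibling pairs
Remaining 4 groups: simple '()' each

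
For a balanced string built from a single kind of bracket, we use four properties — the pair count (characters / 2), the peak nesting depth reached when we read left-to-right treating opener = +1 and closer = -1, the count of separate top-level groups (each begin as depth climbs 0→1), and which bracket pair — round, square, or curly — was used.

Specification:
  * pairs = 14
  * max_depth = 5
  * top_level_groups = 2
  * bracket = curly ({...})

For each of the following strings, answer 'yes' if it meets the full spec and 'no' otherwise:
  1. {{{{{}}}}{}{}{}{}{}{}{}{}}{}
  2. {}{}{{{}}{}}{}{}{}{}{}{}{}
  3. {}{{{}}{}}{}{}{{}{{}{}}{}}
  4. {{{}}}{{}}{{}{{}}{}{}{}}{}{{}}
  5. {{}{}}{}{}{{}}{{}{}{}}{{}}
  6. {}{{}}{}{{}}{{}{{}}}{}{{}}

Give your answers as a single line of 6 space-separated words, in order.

String 1 '{{{{{}}}}{}{}{}{}{}{}{}{}}{}': depth seq [1 2 3 4 5 4 3 2 1 2 1 2 1 2 1 2 1 2 1 2 1 2 1 2 1 0 1 0]
  -> pairs=14 depth=5 groups=2 -> yes
String 2 '{}{}{{{}}{}}{}{}{}{}{}{}{}': depth seq [1 0 1 0 1 2 3 2 1 2 1 0 1 0 1 0 1 0 1 0 1 0 1 0 1 0]
  -> pairs=13 depth=3 groups=10 -> no
String 3 '{}{{{}}{}}{}{}{{}{{}{}}{}}': depth seq [1 0 1 2 3 2 1 2 1 0 1 0 1 0 1 2 1 2 3 2 3 2 1 2 1 0]
  -> pairs=13 depth=3 groups=5 -> no
String 4 '{{{}}}{{}}{{}{{}}{}{}{}}{}{{}}': depth seq [1 2 3 2 1 0 1 2 1 0 1 2 1 2 3 2 1 2 1 2 1 2 1 0 1 0 1 2 1 0]
  -> pairs=15 depth=3 groups=5 -> no
String 5 '{{}{}}{}{}{{}}{{}{}{}}{{}}': depth seq [1 2 1 2 1 0 1 0 1 0 1 2 1 0 1 2 1 2 1 2 1 0 1 2 1 0]
  -> pairs=13 depth=2 groups=6 -> no
String 6 '{}{{}}{}{{}}{{}{{}}}{}{{}}': depth seq [1 0 1 2 1 0 1 0 1 2 1 0 1 2 1 2 3 2 1 0 1 0 1 2 1 0]
  -> pairs=13 depth=3 groups=7 -> no

Answer: yes no no no no no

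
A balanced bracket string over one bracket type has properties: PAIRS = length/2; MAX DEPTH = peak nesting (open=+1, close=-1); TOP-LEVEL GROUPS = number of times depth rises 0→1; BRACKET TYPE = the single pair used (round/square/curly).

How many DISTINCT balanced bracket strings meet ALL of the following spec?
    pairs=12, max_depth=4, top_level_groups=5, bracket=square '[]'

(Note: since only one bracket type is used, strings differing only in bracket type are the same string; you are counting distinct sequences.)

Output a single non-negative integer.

Answer: 5120

Derivation:
Spec: pairs=12 depth=4 groups=5
Count(depth <= 4) = 10620
Count(depth <= 3) = 5500
Count(depth == 4) = 10620 - 5500 = 5120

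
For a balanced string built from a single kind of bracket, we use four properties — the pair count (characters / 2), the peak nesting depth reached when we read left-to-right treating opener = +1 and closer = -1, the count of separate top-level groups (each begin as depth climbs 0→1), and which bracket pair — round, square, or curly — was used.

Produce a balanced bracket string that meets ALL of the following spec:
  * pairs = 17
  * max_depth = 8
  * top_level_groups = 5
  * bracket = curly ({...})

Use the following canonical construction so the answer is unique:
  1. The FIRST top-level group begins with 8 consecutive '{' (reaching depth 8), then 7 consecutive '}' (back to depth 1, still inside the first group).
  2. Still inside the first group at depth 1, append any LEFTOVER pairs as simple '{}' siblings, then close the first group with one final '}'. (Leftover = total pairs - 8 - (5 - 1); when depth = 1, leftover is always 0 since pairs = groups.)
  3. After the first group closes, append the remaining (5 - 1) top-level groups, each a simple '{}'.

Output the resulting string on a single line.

Answer: {{{{{{{{}}}}}}}{}{}{}{}{}}{}{}{}{}

Derivation:
Spec: pairs=17 depth=8 groups=5
Leftover pairs = 17 - 8 - (5-1) = 5
First group: deep chain of depth 8 + 5 sibling pairs
Remaining 4 groups: simple '{}' each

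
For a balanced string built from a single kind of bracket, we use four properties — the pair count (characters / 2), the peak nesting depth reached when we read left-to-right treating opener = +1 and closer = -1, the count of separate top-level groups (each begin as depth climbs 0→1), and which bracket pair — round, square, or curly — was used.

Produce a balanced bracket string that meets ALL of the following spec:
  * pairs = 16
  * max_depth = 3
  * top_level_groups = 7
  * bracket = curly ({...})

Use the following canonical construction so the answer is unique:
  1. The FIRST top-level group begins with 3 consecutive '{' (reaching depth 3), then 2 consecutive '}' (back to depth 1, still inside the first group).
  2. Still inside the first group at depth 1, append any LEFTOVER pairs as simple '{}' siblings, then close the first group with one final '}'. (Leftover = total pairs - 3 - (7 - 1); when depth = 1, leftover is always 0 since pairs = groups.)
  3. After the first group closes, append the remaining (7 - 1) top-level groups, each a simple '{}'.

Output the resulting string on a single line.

Answer: {{{}}{}{}{}{}{}{}{}}{}{}{}{}{}{}

Derivation:
Spec: pairs=16 depth=3 groups=7
Leftover pairs = 16 - 3 - (7-1) = 7
First group: deep chain of depth 3 + 7 sibling pairs
Remaining 6 groups: simple '{}' each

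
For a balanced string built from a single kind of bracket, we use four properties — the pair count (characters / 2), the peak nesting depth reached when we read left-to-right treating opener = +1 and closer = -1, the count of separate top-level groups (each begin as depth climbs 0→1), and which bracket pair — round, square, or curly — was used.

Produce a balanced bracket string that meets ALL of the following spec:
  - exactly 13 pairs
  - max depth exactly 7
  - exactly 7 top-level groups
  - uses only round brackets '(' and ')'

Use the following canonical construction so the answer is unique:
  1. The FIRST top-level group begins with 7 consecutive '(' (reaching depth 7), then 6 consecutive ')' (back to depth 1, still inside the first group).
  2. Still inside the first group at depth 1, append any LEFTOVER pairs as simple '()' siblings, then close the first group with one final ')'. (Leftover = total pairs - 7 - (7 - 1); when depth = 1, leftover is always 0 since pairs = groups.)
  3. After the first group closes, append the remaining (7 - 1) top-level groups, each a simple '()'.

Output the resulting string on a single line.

Spec: pairs=13 depth=7 groups=7
Leftover pairs = 13 - 7 - (7-1) = 0
First group: deep chain of depth 7 + 0 sibling pairs
Remaining 6 groups: simple '()' each

Answer: ((((((()))))))()()()()()()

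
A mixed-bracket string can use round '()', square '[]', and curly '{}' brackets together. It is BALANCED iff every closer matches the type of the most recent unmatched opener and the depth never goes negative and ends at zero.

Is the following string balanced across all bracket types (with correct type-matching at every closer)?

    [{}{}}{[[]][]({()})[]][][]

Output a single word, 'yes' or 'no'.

Answer: no

Derivation:
pos 0: push '['; stack = [
pos 1: push '{'; stack = [{
pos 2: '}' matches '{'; pop; stack = [
pos 3: push '{'; stack = [{
pos 4: '}' matches '{'; pop; stack = [
pos 5: saw closer '}' but top of stack is '[' (expected ']') → INVALID
Verdict: type mismatch at position 5: '}' closes '[' → no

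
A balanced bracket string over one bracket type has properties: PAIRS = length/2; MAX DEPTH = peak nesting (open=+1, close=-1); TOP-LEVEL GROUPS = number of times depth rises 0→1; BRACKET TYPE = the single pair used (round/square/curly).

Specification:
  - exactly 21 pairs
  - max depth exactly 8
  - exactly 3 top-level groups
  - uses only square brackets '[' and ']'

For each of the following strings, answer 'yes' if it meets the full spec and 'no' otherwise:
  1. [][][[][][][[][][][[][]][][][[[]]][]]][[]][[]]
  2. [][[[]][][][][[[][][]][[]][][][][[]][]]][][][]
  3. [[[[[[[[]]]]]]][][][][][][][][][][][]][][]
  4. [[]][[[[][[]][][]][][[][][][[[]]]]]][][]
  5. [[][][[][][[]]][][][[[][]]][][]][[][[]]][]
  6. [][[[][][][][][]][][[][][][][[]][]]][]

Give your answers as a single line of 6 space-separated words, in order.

Answer: no no yes no no no

Derivation:
String 1 '[][][[][][][[][][][[][]][][][[[]]][]]][[]][[]]': depth seq [1 0 1 0 1 2 1 2 1 2 1 2 3 2 3 2 3 2 3 4 3 4 3 2 3 2 3 2 3 4 5 4 3 2 3 2 1 0 1 2 1 0 1 2 1 0]
  -> pairs=23 depth=5 groups=5 -> no
String 2 '[][[[]][][][][[[][][]][[]][][][][[]][]]][][][]': depth seq [1 0 1 2 3 2 1 2 1 2 1 2 1 2 3 4 3 4 3 4 3 2 3 4 3 2 3 2 3 2 3 2 3 4 3 2 3 2 1 0 1 0 1 0 1 0]
  -> pairs=23 depth=4 groups=5 -> no
String 3 '[[[[[[[[]]]]]]][][][][][][][][][][][]][][]': depth seq [1 2 3 4 5 6 7 8 7 6 5 4 3 2 1 2 1 2 1 2 1 2 1 2 1 2 1 2 1 2 1 2 1 2 1 2 1 0 1 0 1 0]
  -> pairs=21 depth=8 groups=3 -> yes
String 4 '[[]][[[[][[]][][]][][[][][][[[]]]]]][][]': depth seq [1 2 1 0 1 2 3 4 3 4 5 4 3 4 3 4 3 2 3 2 3 4 3 4 3 4 3 4 5 6 5 4 3 2 1 0 1 0 1 0]
  -> pairs=20 depth=6 groups=4 -> no
String 5 '[[][][[][][[]]][][][[[][]]][][]][[][[]]][]': depth seq [1 2 1 2 1 2 3 2 3 2 3 4 3 2 1 2 1 2 1 2 3 4 3 4 3 2 1 2 1 2 1 0 1 2 1 2 3 2 1 0 1 0]
  -> pairs=21 depth=4 groups=3 -> no
String 6 '[][[[][][][][][]][][[][][][][[]][]]][]': depth seq [1 0 1 2 3 2 3 2 3 2 3 2 3 2 3 2 1 2 1 2 3 2 3 2 3 2 3 2 3 4 3 2 3 2 1 0 1 0]
  -> pairs=19 depth=4 groups=3 -> no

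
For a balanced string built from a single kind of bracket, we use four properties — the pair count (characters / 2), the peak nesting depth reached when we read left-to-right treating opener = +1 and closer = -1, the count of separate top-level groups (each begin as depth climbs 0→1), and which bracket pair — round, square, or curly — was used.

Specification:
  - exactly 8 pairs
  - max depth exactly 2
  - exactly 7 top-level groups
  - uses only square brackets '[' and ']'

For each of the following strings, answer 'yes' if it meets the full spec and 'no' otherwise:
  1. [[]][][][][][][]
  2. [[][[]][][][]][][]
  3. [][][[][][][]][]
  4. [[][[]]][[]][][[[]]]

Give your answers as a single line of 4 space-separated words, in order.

String 1 '[[]][][][][][][]': depth seq [1 2 1 0 1 0 1 0 1 0 1 0 1 0 1 0]
  -> pairs=8 depth=2 groups=7 -> yes
String 2 '[[][[]][][][]][][]': depth seq [1 2 1 2 3 2 1 2 1 2 1 2 1 0 1 0 1 0]
  -> pairs=9 depth=3 groups=3 -> no
String 3 '[][][[][][][]][]': depth seq [1 0 1 0 1 2 1 2 1 2 1 2 1 0 1 0]
  -> pairs=8 depth=2 groups=4 -> no
String 4 '[[][[]]][[]][][[[]]]': depth seq [1 2 1 2 3 2 1 0 1 2 1 0 1 0 1 2 3 2 1 0]
  -> pairs=10 depth=3 groups=4 -> no

Answer: yes no no no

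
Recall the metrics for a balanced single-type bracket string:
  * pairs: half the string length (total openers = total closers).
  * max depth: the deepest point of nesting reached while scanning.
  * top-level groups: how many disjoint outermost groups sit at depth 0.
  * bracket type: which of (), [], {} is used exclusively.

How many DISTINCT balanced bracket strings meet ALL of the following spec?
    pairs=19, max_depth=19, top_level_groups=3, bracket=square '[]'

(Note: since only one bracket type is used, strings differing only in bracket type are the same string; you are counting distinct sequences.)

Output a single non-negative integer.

Answer: 0

Derivation:
Spec: pairs=19 depth=19 groups=3
Count(depth <= 19) = 347993910
Count(depth <= 18) = 347993910
Count(depth == 19) = 347993910 - 347993910 = 0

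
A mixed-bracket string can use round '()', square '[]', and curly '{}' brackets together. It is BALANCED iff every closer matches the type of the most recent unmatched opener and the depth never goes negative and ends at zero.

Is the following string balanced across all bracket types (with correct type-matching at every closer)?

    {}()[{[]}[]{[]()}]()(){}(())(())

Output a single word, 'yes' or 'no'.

Answer: yes

Derivation:
pos 0: push '{'; stack = {
pos 1: '}' matches '{'; pop; stack = (empty)
pos 2: push '('; stack = (
pos 3: ')' matches '('; pop; stack = (empty)
pos 4: push '['; stack = [
pos 5: push '{'; stack = [{
pos 6: push '['; stack = [{[
pos 7: ']' matches '['; pop; stack = [{
pos 8: '}' matches '{'; pop; stack = [
pos 9: push '['; stack = [[
pos 10: ']' matches '['; pop; stack = [
pos 11: push '{'; stack = [{
pos 12: push '['; stack = [{[
pos 13: ']' matches '['; pop; stack = [{
pos 14: push '('; stack = [{(
pos 15: ')' matches '('; pop; stack = [{
pos 16: '}' matches '{'; pop; stack = [
pos 17: ']' matches '['; pop; stack = (empty)
pos 18: push '('; stack = (
pos 19: ')' matches '('; pop; stack = (empty)
pos 20: push '('; stack = (
pos 21: ')' matches '('; pop; stack = (empty)
pos 22: push '{'; stack = {
pos 23: '}' matches '{'; pop; stack = (empty)
pos 24: push '('; stack = (
pos 25: push '('; stack = ((
pos 26: ')' matches '('; pop; stack = (
pos 27: ')' matches '('; pop; stack = (empty)
pos 28: push '('; stack = (
pos 29: push '('; stack = ((
pos 30: ')' matches '('; pop; stack = (
pos 31: ')' matches '('; pop; stack = (empty)
end: stack empty → VALID
Verdict: properly nested → yes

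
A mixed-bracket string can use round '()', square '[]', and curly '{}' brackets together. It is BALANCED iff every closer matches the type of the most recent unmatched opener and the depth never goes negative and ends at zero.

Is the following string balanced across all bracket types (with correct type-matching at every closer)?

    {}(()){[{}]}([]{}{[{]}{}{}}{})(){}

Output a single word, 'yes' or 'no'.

Answer: no

Derivation:
pos 0: push '{'; stack = {
pos 1: '}' matches '{'; pop; stack = (empty)
pos 2: push '('; stack = (
pos 3: push '('; stack = ((
pos 4: ')' matches '('; pop; stack = (
pos 5: ')' matches '('; pop; stack = (empty)
pos 6: push '{'; stack = {
pos 7: push '['; stack = {[
pos 8: push '{'; stack = {[{
pos 9: '}' matches '{'; pop; stack = {[
pos 10: ']' matches '['; pop; stack = {
pos 11: '}' matches '{'; pop; stack = (empty)
pos 12: push '('; stack = (
pos 13: push '['; stack = ([
pos 14: ']' matches '['; pop; stack = (
pos 15: push '{'; stack = ({
pos 16: '}' matches '{'; pop; stack = (
pos 17: push '{'; stack = ({
pos 18: push '['; stack = ({[
pos 19: push '{'; stack = ({[{
pos 20: saw closer ']' but top of stack is '{' (expected '}') → INVALID
Verdict: type mismatch at position 20: ']' closes '{' → no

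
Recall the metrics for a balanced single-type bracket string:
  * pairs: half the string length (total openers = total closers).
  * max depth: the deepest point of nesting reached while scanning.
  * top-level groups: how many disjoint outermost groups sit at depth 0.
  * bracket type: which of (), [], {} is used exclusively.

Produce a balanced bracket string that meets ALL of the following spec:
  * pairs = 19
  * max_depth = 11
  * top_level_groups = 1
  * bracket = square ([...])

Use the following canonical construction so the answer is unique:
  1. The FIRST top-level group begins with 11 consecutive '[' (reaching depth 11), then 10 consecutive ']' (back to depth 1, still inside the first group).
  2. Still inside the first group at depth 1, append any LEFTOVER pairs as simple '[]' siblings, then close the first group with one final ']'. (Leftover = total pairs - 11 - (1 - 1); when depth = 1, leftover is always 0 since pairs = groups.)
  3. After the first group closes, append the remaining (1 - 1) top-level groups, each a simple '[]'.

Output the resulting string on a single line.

Answer: [[[[[[[[[[[]]]]]]]]]][][][][][][][][]]

Derivation:
Spec: pairs=19 depth=11 groups=1
Leftover pairs = 19 - 11 - (1-1) = 8
First group: deep chain of depth 11 + 8 sibling pairs
Remaining 0 groups: simple '[]' each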